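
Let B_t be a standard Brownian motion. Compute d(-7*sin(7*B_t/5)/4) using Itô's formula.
d(-7*sin(7*B_t/5)/4) = (343*sin(7*B_t/5)/200) dt + (-49*cos(7*B_t/5)/20) dB_t

Itô's formula for f(B_t) gives d f(B_t) = f'(B_t) dB_t + (1/2) f''(B_t) dt. Compute derivatives of f(x) = -7*sin(7*x/5)/4:
  f'(x)  = -49*cos(7*x/5)/20
  f''(x) = 343*sin(7*x/5)/100
Substitute x = B_t and multiply the f'' term by 1/2:
  drift     = (1/2) * (343*sin(7*x/5)/100) evaluated at B_t = 343*sin(7*B_t/5)/200
  diffusion = (-49*cos(7*x/5)/20) evaluated at B_t = -49*cos(7*B_t/5)/20
Therefore d(-7*sin(7*B_t/5)/4) = (343*sin(7*B_t/5)/200) dt + (-49*cos(7*B_t/5)/20) dB_t.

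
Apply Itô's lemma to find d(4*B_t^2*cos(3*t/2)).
d(4*B_t^2*cos(3*t/2)) = (-6*B_t^2*sin(3*t/2) + 4*cos(3*t/2)) dt + (8*B_t*cos(3*t/2)) dB_t

Itô's formula for f(t, x): d f(t, B_t) = (f_t + (1/2) f_xx) dt + f_x dB_t. Compute partials of f(t, x) = 4*x^2*cos(3*t/2):
  f_t(t,x)  = -6*x^2*sin(3*t/2)
  f_x(t,x)  = 8*x*cos(3*t/2)
  f_xx(t,x) = 8*cos(3*t/2)
Assemble drift = f_t + (1/2) f_xx = -6*x^2*sin(3*t/2) + 4*cos(3*t/2) and diffusion = f_x = 8*x*cos(3*t/2). Substituting x = B_t:
  d(4*B_t^2*cos(3*t/2)) = (-6*B_t^2*sin(3*t/2) + 4*cos(3*t/2)) dt + (8*B_t*cos(3*t/2)) dB_t.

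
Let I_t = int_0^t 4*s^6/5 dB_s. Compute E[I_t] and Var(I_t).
E[I_t] = 0; Var(I_t) = 16*t^13/325

The Itô integral of a deterministic integrand f(s) has mean 0 because each increment f(s) * (B_{s+ds} - B_s) has mean 0. By the Itô isometry:
  Var( int_0^t f(s) dB_s ) = E[ (int_0^t f(s) dB_s)^2 ] = int_0^t f(s)^2 ds.
Here f(s) = 4*s^6/5, so f(s)^2 = 16*s^12/25. Integrate:
  int_0^t (16*s^12/25) ds = 16*t^13/325.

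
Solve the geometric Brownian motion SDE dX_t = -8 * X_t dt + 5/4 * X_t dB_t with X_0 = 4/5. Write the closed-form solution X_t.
X_t = 4/5 * exp((-281/32) * t + (5/4) * B_t)

For GBM dX = mu X dt + sigma X dB with X_0 = x_0, apply Itô to Y = log X: dY = (mu - sigma^2/2) dt + sigma dB, so Y_t = log(x_0) + (mu - sigma^2/2) t + sigma B_t and hence X_t = x_0 * exp((mu - sigma^2/2) t + sigma B_t).
With mu = -8, sigma = 5/4, x_0 = 4/5, this gives:
  X_t = 4/5 * exp((-281/32) * t + (5/4) * B_t).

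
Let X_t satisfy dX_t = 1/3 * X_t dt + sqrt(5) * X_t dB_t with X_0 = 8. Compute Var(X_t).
Var(X_t) = 64*(exp(5*t) - 1)*exp(2*t/3)

For GBM dX = mu X dt + sigma X dB with X_0 = x_0, apply Itô to Y = log X: dY = (mu - sigma^2/2) dt + sigma dB, so Y_t = log(x_0) + (mu - sigma^2/2) t + sigma B_t and hence X_t = x_0 * exp((mu - sigma^2/2) t + sigma B_t).
With mu = 1/3, sigma = sqrt(5), x_0 = 8, this gives:
  X_t = 8 * exp((-13/6) * t + (sqrt(5)) * B_t).
Since sigma*B_t ~ Normal(0, sigma^2 t), E[exp(sigma*B_t)] = exp(sigma^2 t / 2); so E[X_t] = x_0 * exp((mu - sigma^2/2) t) * exp(sigma^2 t / 2) = x_0 * exp(mu t) = 8*exp(t/3).
Var(X_t) = E[X_t^2] - (E[X_t])^2 = x_0^2 * exp(2 mu t) * (exp(sigma^2 t) - 1) = 64*(exp(5*t) - 1)*exp(2*t/3).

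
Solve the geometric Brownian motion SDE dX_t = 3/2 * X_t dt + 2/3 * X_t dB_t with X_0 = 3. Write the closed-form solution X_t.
X_t = 3 * exp((23/18) * t + (2/3) * B_t)

For GBM dX = mu X dt + sigma X dB with X_0 = x_0, apply Itô to Y = log X: dY = (mu - sigma^2/2) dt + sigma dB, so Y_t = log(x_0) + (mu - sigma^2/2) t + sigma B_t and hence X_t = x_0 * exp((mu - sigma^2/2) t + sigma B_t).
With mu = 3/2, sigma = 2/3, x_0 = 3, this gives:
  X_t = 3 * exp((23/18) * t + (2/3) * B_t).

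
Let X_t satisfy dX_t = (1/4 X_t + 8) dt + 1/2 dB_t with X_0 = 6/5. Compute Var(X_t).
Var(X_t) = exp(t/2)/2 - 1/2

The variance V(t) = Var(X_t) satisfies V'(t) = 2 a V(t) + c^2 with V(0) = 0 (drift coefficient is linear in X, diffusion is constant). With a = 1/4, c = 1/2, the solution is
  V(t) = (c^2 / (2 a)) * (exp(2 a t) - 1)
       = ((1/2)^2 / (2*(1/4))) * (exp((1/2) t) - 1)
       = exp(t/2)/2 - 1/2.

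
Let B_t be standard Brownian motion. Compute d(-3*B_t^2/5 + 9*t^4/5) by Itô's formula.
d(-3*B_t^2/5 + 9*t^4/5) = (36*t^3/5 - 3/5) dt + (-6*B_t/5) dB_t

Itô's formula for f(t, x): d f(t, B_t) = (f_t + (1/2) f_xx) dt + f_x dB_t. Compute partials of f(t, x) = 9*t^4/5 - 3*x^2/5:
  f_t(t,x)  = 36*t^3/5
  f_x(t,x)  = -6*x/5
  f_xx(t,x) = -6/5
Assemble drift = f_t + (1/2) f_xx = 36*t^3/5 - 3/5 and diffusion = f_x = -6*x/5. Substituting x = B_t:
  d(-3*B_t^2/5 + 9*t^4/5) = (36*t^3/5 - 3/5) dt + (-6*B_t/5) dB_t.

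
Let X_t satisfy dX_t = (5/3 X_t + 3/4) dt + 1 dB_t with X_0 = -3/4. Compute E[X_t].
E[X_t] = -3*exp(5*t/3)/10 - 9/20

Taking expectations and using E[dB_t] = 0, the mean m(t) = E[X_t] satisfies the ODE m'(t) = a m(t) + b with m(0) = x_0. With a = 5/3, b = 3/4, x_0 = -3/4, the solution is
  m(t) = x_0 * exp(a t) + (b/a) * (exp(a t) - 1)
       = (-3/4) * exp((5/3) t) + ((3/4)/(5/3)) * (exp((5/3) t) - 1)
       = -3*exp(5*t/3)/10 - 9/20.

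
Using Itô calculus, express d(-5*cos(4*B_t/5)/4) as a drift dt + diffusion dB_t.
d(-5*cos(4*B_t/5)/4) = (2*cos(4*B_t/5)/5) dt + (sin(4*B_t/5)) dB_t

Itô's formula for f(B_t) gives d f(B_t) = f'(B_t) dB_t + (1/2) f''(B_t) dt. Compute derivatives of f(x) = -5*cos(4*x/5)/4:
  f'(x)  = sin(4*x/5)
  f''(x) = 4*cos(4*x/5)/5
Substitute x = B_t and multiply the f'' term by 1/2:
  drift     = (1/2) * (4*cos(4*x/5)/5) evaluated at B_t = 2*cos(4*B_t/5)/5
  diffusion = (sin(4*x/5)) evaluated at B_t = sin(4*B_t/5)
Therefore d(-5*cos(4*B_t/5)/4) = (2*cos(4*B_t/5)/5) dt + (sin(4*B_t/5)) dB_t.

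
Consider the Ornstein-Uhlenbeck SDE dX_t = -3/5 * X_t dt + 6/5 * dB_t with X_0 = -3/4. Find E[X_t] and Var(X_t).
E[X_t] = -3*exp(-3*t/5)/4; Var(X_t) = 6/5 - 6*exp(-6*t/5)/5

The OU SDE dX = -theta X dt + sigma dB admits the integrating factor exp(theta t): d(exp(theta t) X_t) = sigma exp(theta t) dB_t. Integrating from 0 to t:
  X_t = x_0 * exp(-theta t) + sigma * int_0^t exp(-theta (t-s)) dB_s.
The Itô integral has mean 0 and (by the Itô isometry) variance sigma^2 * int_0^t exp(-2 theta (t - s)) ds = sigma^2 * (1 - exp(-2 theta t)) / (2 theta).
With theta = 3/5, sigma = 6/5, x_0 = -3/4:
  E[X_t] = -3/4 * exp(-3/5 t) = -3*exp(-3*t/5)/4
  Var(X_t) = (6/5)^2 * (1 - exp(-2*3/5 t)) / (2 * 3/5) = 6/5 - 6*exp(-6*t/5)/5.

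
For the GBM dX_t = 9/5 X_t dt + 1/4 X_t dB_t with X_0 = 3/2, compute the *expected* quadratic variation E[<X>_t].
E[<X>_t] = 45*exp(293*t/80)/1172 - 45/1172

<X>_t = int_0^t ((1/4) * X_s)^2 ds. Taking expectation inside the integral: E[<X>_t] = (1/4)^2 * int_0^t E[X_s^2] ds. For GBM, E[X_s^2] = x_0^2 * exp((2 mu + sigma^2) s). Integrating:
  E[<X>_t] = (1/4)^2 * (3/2)^2 * (exp((2*(9/5) + (1/4)^2) t) - 1) / (2*(9/5) + (1/4)^2)
           = (1/4)^2 * (3/2)^2 * (exp((293/80) t) - 1) / (293/80) = 45*exp(293*t/80)/1172 - 45/1172.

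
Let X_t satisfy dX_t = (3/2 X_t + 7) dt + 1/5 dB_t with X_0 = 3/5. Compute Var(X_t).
Var(X_t) = exp(3*t)/75 - 1/75

The variance V(t) = Var(X_t) satisfies V'(t) = 2 a V(t) + c^2 with V(0) = 0 (drift coefficient is linear in X, diffusion is constant). With a = 3/2, c = 1/5, the solution is
  V(t) = (c^2 / (2 a)) * (exp(2 a t) - 1)
       = ((1/5)^2 / (2*(3/2))) * (exp(3 t) - 1)
       = exp(3*t)/75 - 1/75.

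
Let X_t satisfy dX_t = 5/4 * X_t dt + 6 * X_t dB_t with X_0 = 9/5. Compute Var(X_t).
Var(X_t) = 81*(exp(36*t) - 1)*exp(5*t/2)/25

For GBM dX = mu X dt + sigma X dB with X_0 = x_0, apply Itô to Y = log X: dY = (mu - sigma^2/2) dt + sigma dB, so Y_t = log(x_0) + (mu - sigma^2/2) t + sigma B_t and hence X_t = x_0 * exp((mu - sigma^2/2) t + sigma B_t).
With mu = 5/4, sigma = 6, x_0 = 9/5, this gives:
  X_t = 9/5 * exp((-67/4) * t + (6) * B_t).
Since sigma*B_t ~ Normal(0, sigma^2 t), E[exp(sigma*B_t)] = exp(sigma^2 t / 2); so E[X_t] = x_0 * exp((mu - sigma^2/2) t) * exp(sigma^2 t / 2) = x_0 * exp(mu t) = 9*exp(5*t/4)/5.
Var(X_t) = E[X_t^2] - (E[X_t])^2 = x_0^2 * exp(2 mu t) * (exp(sigma^2 t) - 1) = 81*(exp(36*t) - 1)*exp(5*t/2)/25.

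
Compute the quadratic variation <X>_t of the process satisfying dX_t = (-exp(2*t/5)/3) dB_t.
<X>_t = 5*exp(4*t/5)/36 - 5/36

For an Itô process dX_t = a(t) dt + b(t) dB_t, the quadratic variation is <X>_t = int_0^t b(s)^2 ds (the drift term does not contribute). Here b(s) = -exp(2*s/5)/3, so
  b(s)^2 = exp(4*s/5)/9.
Integrating from 0 to t:
  <X>_t = int_0^t (exp(4*s/5)/9) ds = 5*exp(4*t/5)/36 - 5/36.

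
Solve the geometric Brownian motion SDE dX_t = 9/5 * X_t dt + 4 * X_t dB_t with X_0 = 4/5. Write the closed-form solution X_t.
X_t = 4/5 * exp((-31/5) * t + (4) * B_t)

For GBM dX = mu X dt + sigma X dB with X_0 = x_0, apply Itô to Y = log X: dY = (mu - sigma^2/2) dt + sigma dB, so Y_t = log(x_0) + (mu - sigma^2/2) t + sigma B_t and hence X_t = x_0 * exp((mu - sigma^2/2) t + sigma B_t).
With mu = 9/5, sigma = 4, x_0 = 4/5, this gives:
  X_t = 4/5 * exp((-31/5) * t + (4) * B_t).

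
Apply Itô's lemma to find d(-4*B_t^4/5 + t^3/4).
d(-4*B_t^4/5 + t^3/4) = (-24*B_t^2/5 + 3*t^2/4) dt + (-16*B_t^3/5) dB_t

Itô's formula for f(t, x): d f(t, B_t) = (f_t + (1/2) f_xx) dt + f_x dB_t. Compute partials of f(t, x) = t^3/4 - 4*x^4/5:
  f_t(t,x)  = 3*t^2/4
  f_x(t,x)  = -16*x^3/5
  f_xx(t,x) = -48*x^2/5
Assemble drift = f_t + (1/2) f_xx = 3*t^2/4 - 24*x^2/5 and diffusion = f_x = -16*x^3/5. Substituting x = B_t:
  d(-4*B_t^4/5 + t^3/4) = (-24*B_t^2/5 + 3*t^2/4) dt + (-16*B_t^3/5) dB_t.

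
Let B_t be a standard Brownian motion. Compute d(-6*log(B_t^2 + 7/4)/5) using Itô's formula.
d(-6*log(B_t^2 + 7/4)/5) = (24*(4*B_t^2 - 7)/(5*(4*B_t^2 + 7)^2)) dt + (-48*B_t/(20*B_t^2 + 35)) dB_t

Itô's formula for f(B_t) gives d f(B_t) = f'(B_t) dB_t + (1/2) f''(B_t) dt. Compute derivatives of f(x) = -6*log(x^2 + 7/4)/5:
  f'(x)  = -48*x/(20*x^2 + 35)
  f''(x) = 48*(4*x^2 - 7)/(5*(4*x^2 + 7)^2)
Substitute x = B_t and multiply the f'' term by 1/2:
  drift     = (1/2) * (48*(4*x^2 - 7)/(5*(4*x^2 + 7)^2)) evaluated at B_t = 24*(4*B_t^2 - 7)/(5*(4*B_t^2 + 7)^2)
  diffusion = (-48*x/(20*x^2 + 35)) evaluated at B_t = -48*B_t/(20*B_t^2 + 35)
Therefore d(-6*log(B_t^2 + 7/4)/5) = (24*(4*B_t^2 - 7)/(5*(4*B_t^2 + 7)^2)) dt + (-48*B_t/(20*B_t^2 + 35)) dB_t.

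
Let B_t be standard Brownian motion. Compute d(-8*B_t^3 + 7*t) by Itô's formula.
d(-8*B_t^3 + 7*t) = (7 - 24*B_t) dt + (-24*B_t^2) dB_t

Itô's formula for f(t, x): d f(t, B_t) = (f_t + (1/2) f_xx) dt + f_x dB_t. Compute partials of f(t, x) = 7*t - 8*x^3:
  f_t(t,x)  = 7
  f_x(t,x)  = -24*x^2
  f_xx(t,x) = -48*x
Assemble drift = f_t + (1/2) f_xx = 7 - 24*x and diffusion = f_x = -24*x^2. Substituting x = B_t:
  d(-8*B_t^3 + 7*t) = (7 - 24*B_t) dt + (-24*B_t^2) dB_t.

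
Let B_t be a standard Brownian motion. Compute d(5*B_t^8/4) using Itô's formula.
d(5*B_t^8/4) = (35*B_t^6) dt + (10*B_t^7) dB_t

Itô's formula for f(B_t) gives d f(B_t) = f'(B_t) dB_t + (1/2) f''(B_t) dt. Compute derivatives of f(x) = 5*x^8/4:
  f'(x)  = 10*x^7
  f''(x) = 70*x^6
Substitute x = B_t and multiply the f'' term by 1/2:
  drift     = (1/2) * (70*x^6) evaluated at B_t = 35*B_t^6
  diffusion = (10*x^7) evaluated at B_t = 10*B_t^7
Therefore d(5*B_t^8/4) = (35*B_t^6) dt + (10*B_t^7) dB_t.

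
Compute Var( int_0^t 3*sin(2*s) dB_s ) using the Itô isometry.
Var = 9*t/2 - 9*sin(4*t)/8

The Itô integral of a deterministic integrand f(s) has mean 0 because each increment f(s) * (B_{s+ds} - B_s) has mean 0. By the Itô isometry:
  Var( int_0^t f(s) dB_s ) = E[ (int_0^t f(s) dB_s)^2 ] = int_0^t f(s)^2 ds.
Here f(s) = 3*sin(2*s), so f(s)^2 = 9*sin(2*s)^2. Integrate:
  int_0^t (9*sin(2*s)^2) ds = 9*t/2 - 9*sin(4*t)/8.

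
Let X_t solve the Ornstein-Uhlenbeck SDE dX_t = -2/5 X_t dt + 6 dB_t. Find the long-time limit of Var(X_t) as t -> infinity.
lim Var(X_t) = 45

The OU SDE dX = -theta X dt + sigma dB admits the integrating factor exp(theta t): d(exp(theta t) X_t) = sigma exp(theta t) dB_t. Integrating from 0 to t gives X_t = x_0 * exp(-theta t) + sigma * int_0^t exp(-theta (t-s)) dB_s for any initial x_0. The Itô integral has variance (by the Itô isometry) sigma^2 * int_0^t exp(-2 theta (t - s)) ds = sigma^2 * (1 - exp(-2 theta t)) / (2 theta), independent of x_0.
With theta = 2/5, sigma = 6:
  Var(X_t) = (6)^2 * (1 - exp(-2*2/5 t)) / (2 * 2/5) = 45 - 45*exp(-4*t/5).
As t -> infinity, exp(-2*2/5 t) -> 0, so the stationary variance is sigma^2 / (2 theta) = 45.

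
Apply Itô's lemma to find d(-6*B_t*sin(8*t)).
d(-6*B_t*sin(8*t)) = (-48*B_t*cos(8*t)) dt + (-6*sin(8*t)) dB_t

Itô's formula for f(t, x): d f(t, B_t) = (f_t + (1/2) f_xx) dt + f_x dB_t. Compute partials of f(t, x) = -6*x*sin(8*t):
  f_t(t,x)  = -48*x*cos(8*t)
  f_x(t,x)  = -6*sin(8*t)
  f_xx(t,x) = 0
Assemble drift = f_t + (1/2) f_xx = -48*x*cos(8*t) and diffusion = f_x = -6*sin(8*t). Substituting x = B_t:
  d(-6*B_t*sin(8*t)) = (-48*B_t*cos(8*t)) dt + (-6*sin(8*t)) dB_t.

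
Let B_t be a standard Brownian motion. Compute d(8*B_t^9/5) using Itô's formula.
d(8*B_t^9/5) = (288*B_t^7/5) dt + (72*B_t^8/5) dB_t

Itô's formula for f(B_t) gives d f(B_t) = f'(B_t) dB_t + (1/2) f''(B_t) dt. Compute derivatives of f(x) = 8*x^9/5:
  f'(x)  = 72*x^8/5
  f''(x) = 576*x^7/5
Substitute x = B_t and multiply the f'' term by 1/2:
  drift     = (1/2) * (576*x^7/5) evaluated at B_t = 288*B_t^7/5
  diffusion = (72*x^8/5) evaluated at B_t = 72*B_t^8/5
Therefore d(8*B_t^9/5) = (288*B_t^7/5) dt + (72*B_t^8/5) dB_t.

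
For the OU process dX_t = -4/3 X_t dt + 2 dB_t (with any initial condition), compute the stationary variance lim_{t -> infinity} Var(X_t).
lim Var(X_t) = 3/2

The OU SDE dX = -theta X dt + sigma dB admits the integrating factor exp(theta t): d(exp(theta t) X_t) = sigma exp(theta t) dB_t. Integrating from 0 to t gives X_t = x_0 * exp(-theta t) + sigma * int_0^t exp(-theta (t-s)) dB_s for any initial x_0. The Itô integral has variance (by the Itô isometry) sigma^2 * int_0^t exp(-2 theta (t - s)) ds = sigma^2 * (1 - exp(-2 theta t)) / (2 theta), independent of x_0.
With theta = 4/3, sigma = 2:
  Var(X_t) = (2)^2 * (1 - exp(-2*4/3 t)) / (2 * 4/3) = 3/2 - 3*exp(-8*t/3)/2.
As t -> infinity, exp(-2*4/3 t) -> 0, so the stationary variance is sigma^2 / (2 theta) = 3/2.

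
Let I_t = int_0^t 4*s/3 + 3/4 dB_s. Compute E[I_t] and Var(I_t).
E[I_t] = 0; Var(I_t) = t*(256*t^2 + 432*t + 243)/432

The Itô integral of a deterministic integrand f(s) has mean 0 because each increment f(s) * (B_{s+ds} - B_s) has mean 0. By the Itô isometry:
  Var( int_0^t f(s) dB_s ) = E[ (int_0^t f(s) dB_s)^2 ] = int_0^t f(s)^2 ds.
Here f(s) = 4*s/3 + 3/4, so f(s)^2 = (16*s + 9)^2/144. Integrate:
  int_0^t ((16*s + 9)^2/144) ds = t*(256*t^2 + 432*t + 243)/432.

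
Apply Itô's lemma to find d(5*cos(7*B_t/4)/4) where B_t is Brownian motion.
d(5*cos(7*B_t/4)/4) = (-245*cos(7*B_t/4)/128) dt + (-35*sin(7*B_t/4)/16) dB_t

Itô's formula for f(B_t) gives d f(B_t) = f'(B_t) dB_t + (1/2) f''(B_t) dt. Compute derivatives of f(x) = 5*cos(7*x/4)/4:
  f'(x)  = -35*sin(7*x/4)/16
  f''(x) = -245*cos(7*x/4)/64
Substitute x = B_t and multiply the f'' term by 1/2:
  drift     = (1/2) * (-245*cos(7*x/4)/64) evaluated at B_t = -245*cos(7*B_t/4)/128
  diffusion = (-35*sin(7*x/4)/16) evaluated at B_t = -35*sin(7*B_t/4)/16
Therefore d(5*cos(7*B_t/4)/4) = (-245*cos(7*B_t/4)/128) dt + (-35*sin(7*B_t/4)/16) dB_t.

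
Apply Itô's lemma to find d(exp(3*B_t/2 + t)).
d(exp(3*B_t/2 + t)) = (17*exp(3*B_t/2 + t)/8) dt + (3*exp(3*B_t/2 + t)/2) dB_t

Itô's formula for f(t, x): d f(t, B_t) = (f_t + (1/2) f_xx) dt + f_x dB_t. Compute partials of f(t, x) = exp(t + 3*x/2):
  f_t(t,x)  = exp(t + 3*x/2)
  f_x(t,x)  = 3*exp(t + 3*x/2)/2
  f_xx(t,x) = 9*exp(t + 3*x/2)/4
Assemble drift = f_t + (1/2) f_xx = 17*exp(t + 3*x/2)/8 and diffusion = f_x = 3*exp(t + 3*x/2)/2. Substituting x = B_t:
  d(exp(3*B_t/2 + t)) = (17*exp(3*B_t/2 + t)/8) dt + (3*exp(3*B_t/2 + t)/2) dB_t.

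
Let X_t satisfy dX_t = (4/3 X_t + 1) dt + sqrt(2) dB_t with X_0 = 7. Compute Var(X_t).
Var(X_t) = 3*exp(8*t/3)/4 - 3/4

The variance V(t) = Var(X_t) satisfies V'(t) = 2 a V(t) + c^2 with V(0) = 0 (drift coefficient is linear in X, diffusion is constant). With a = 4/3, c = sqrt(2), the solution is
  V(t) = (c^2 / (2 a)) * (exp(2 a t) - 1)
       = (sqrt(2)^2 / (2*(4/3))) * (exp((8/3) t) - 1)
       = 3*exp(8*t/3)/4 - 3/4.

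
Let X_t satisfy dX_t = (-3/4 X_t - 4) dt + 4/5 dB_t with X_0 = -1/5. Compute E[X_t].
E[X_t] = -16/3 + 77*exp(-3*t/4)/15

Taking expectations and using E[dB_t] = 0, the mean m(t) = E[X_t] satisfies the ODE m'(t) = a m(t) + b with m(0) = x_0. With a = -3/4, b = -4, x_0 = -1/5, the solution is
  m(t) = x_0 * exp(a t) + (b/a) * (exp(a t) - 1)
       = (-1/5) * exp((-3/4) t) + ((-4)/(-3/4)) * (exp((-3/4) t) - 1)
       = -16/3 + 77*exp(-3*t/4)/15.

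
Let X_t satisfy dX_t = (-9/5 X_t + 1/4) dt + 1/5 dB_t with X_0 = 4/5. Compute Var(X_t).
Var(X_t) = 1/90 - exp(-18*t/5)/90

The variance V(t) = Var(X_t) satisfies V'(t) = 2 a V(t) + c^2 with V(0) = 0 (drift coefficient is linear in X, diffusion is constant). With a = -9/5, c = 1/5, the solution is
  V(t) = (c^2 / (2 a)) * (exp(2 a t) - 1)
       = ((1/5)^2 / (2*(-9/5))) * (exp((-18/5) t) - 1)
       = 1/90 - exp(-18*t/5)/90.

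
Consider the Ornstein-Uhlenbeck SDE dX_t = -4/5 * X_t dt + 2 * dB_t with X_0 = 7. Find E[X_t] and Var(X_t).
E[X_t] = 7*exp(-4*t/5); Var(X_t) = 5/2 - 5*exp(-8*t/5)/2

The OU SDE dX = -theta X dt + sigma dB admits the integrating factor exp(theta t): d(exp(theta t) X_t) = sigma exp(theta t) dB_t. Integrating from 0 to t:
  X_t = x_0 * exp(-theta t) + sigma * int_0^t exp(-theta (t-s)) dB_s.
The Itô integral has mean 0 and (by the Itô isometry) variance sigma^2 * int_0^t exp(-2 theta (t - s)) ds = sigma^2 * (1 - exp(-2 theta t)) / (2 theta).
With theta = 4/5, sigma = 2, x_0 = 7:
  E[X_t] = 7 * exp(-4/5 t) = 7*exp(-4*t/5)
  Var(X_t) = (2)^2 * (1 - exp(-2*4/5 t)) / (2 * 4/5) = 5/2 - 5*exp(-8*t/5)/2.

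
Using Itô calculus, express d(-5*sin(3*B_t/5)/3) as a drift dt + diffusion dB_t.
d(-5*sin(3*B_t/5)/3) = (3*sin(3*B_t/5)/10) dt + (-cos(3*B_t/5)) dB_t

Itô's formula for f(B_t) gives d f(B_t) = f'(B_t) dB_t + (1/2) f''(B_t) dt. Compute derivatives of f(x) = -5*sin(3*x/5)/3:
  f'(x)  = -cos(3*x/5)
  f''(x) = 3*sin(3*x/5)/5
Substitute x = B_t and multiply the f'' term by 1/2:
  drift     = (1/2) * (3*sin(3*x/5)/5) evaluated at B_t = 3*sin(3*B_t/5)/10
  diffusion = (-cos(3*x/5)) evaluated at B_t = -cos(3*B_t/5)
Therefore d(-5*sin(3*B_t/5)/3) = (3*sin(3*B_t/5)/10) dt + (-cos(3*B_t/5)) dB_t.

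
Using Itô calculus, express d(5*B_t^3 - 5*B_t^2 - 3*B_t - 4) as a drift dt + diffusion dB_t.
d(5*B_t^3 - 5*B_t^2 - 3*B_t - 4) = (15*B_t - 5) dt + (15*B_t^2 - 10*B_t - 3) dB_t

Itô's formula for f(B_t) gives d f(B_t) = f'(B_t) dB_t + (1/2) f''(B_t) dt. Compute derivatives of f(x) = 5*x^3 - 5*x^2 - 3*x - 4:
  f'(x)  = 15*x^2 - 10*x - 3
  f''(x) = 30*x - 10
Substitute x = B_t and multiply the f'' term by 1/2:
  drift     = (1/2) * (30*x - 10) evaluated at B_t = 15*B_t - 5
  diffusion = (15*x^2 - 10*x - 3) evaluated at B_t = 15*B_t^2 - 10*B_t - 3
Therefore d(5*B_t^3 - 5*B_t^2 - 3*B_t - 4) = (15*B_t - 5) dt + (15*B_t^2 - 10*B_t - 3) dB_t.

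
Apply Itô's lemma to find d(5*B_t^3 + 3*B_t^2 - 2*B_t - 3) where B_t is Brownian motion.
d(5*B_t^3 + 3*B_t^2 - 2*B_t - 3) = (15*B_t + 3) dt + (15*B_t^2 + 6*B_t - 2) dB_t

Itô's formula for f(B_t) gives d f(B_t) = f'(B_t) dB_t + (1/2) f''(B_t) dt. Compute derivatives of f(x) = 5*x^3 + 3*x^2 - 2*x - 3:
  f'(x)  = 15*x^2 + 6*x - 2
  f''(x) = 30*x + 6
Substitute x = B_t and multiply the f'' term by 1/2:
  drift     = (1/2) * (30*x + 6) evaluated at B_t = 15*B_t + 3
  diffusion = (15*x^2 + 6*x - 2) evaluated at B_t = 15*B_t^2 + 6*B_t - 2
Therefore d(5*B_t^3 + 3*B_t^2 - 2*B_t - 3) = (15*B_t + 3) dt + (15*B_t^2 + 6*B_t - 2) dB_t.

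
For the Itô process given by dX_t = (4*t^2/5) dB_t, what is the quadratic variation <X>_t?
<X>_t = 16*t^5/125

For an Itô process dX_t = a(t) dt + b(t) dB_t, the quadratic variation is <X>_t = int_0^t b(s)^2 ds (the drift term does not contribute). Here b(s) = 4*s^2/5, so
  b(s)^2 = 16*s^4/25.
Integrating from 0 to t:
  <X>_t = int_0^t (16*s^4/25) ds = 16*t^5/125.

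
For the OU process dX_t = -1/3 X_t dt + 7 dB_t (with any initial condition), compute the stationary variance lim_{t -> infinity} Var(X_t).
lim Var(X_t) = 147/2

The OU SDE dX = -theta X dt + sigma dB admits the integrating factor exp(theta t): d(exp(theta t) X_t) = sigma exp(theta t) dB_t. Integrating from 0 to t gives X_t = x_0 * exp(-theta t) + sigma * int_0^t exp(-theta (t-s)) dB_s for any initial x_0. The Itô integral has variance (by the Itô isometry) sigma^2 * int_0^t exp(-2 theta (t - s)) ds = sigma^2 * (1 - exp(-2 theta t)) / (2 theta), independent of x_0.
With theta = 1/3, sigma = 7:
  Var(X_t) = (7)^2 * (1 - exp(-2*1/3 t)) / (2 * 1/3) = 147/2 - 147*exp(-2*t/3)/2.
As t -> infinity, exp(-2*1/3 t) -> 0, so the stationary variance is sigma^2 / (2 theta) = 147/2.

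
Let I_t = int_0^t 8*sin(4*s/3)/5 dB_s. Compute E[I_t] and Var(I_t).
E[I_t] = 0; Var(I_t) = 32*t/25 - 24*sin(4*t/3)*cos(4*t/3)/25

The Itô integral of a deterministic integrand f(s) has mean 0 because each increment f(s) * (B_{s+ds} - B_s) has mean 0. By the Itô isometry:
  Var( int_0^t f(s) dB_s ) = E[ (int_0^t f(s) dB_s)^2 ] = int_0^t f(s)^2 ds.
Here f(s) = 8*sin(4*s/3)/5, so f(s)^2 = 64*sin(4*s/3)^2/25. Integrate:
  int_0^t (64*sin(4*s/3)^2/25) ds = 32*t/25 - 24*sin(4*t/3)*cos(4*t/3)/25.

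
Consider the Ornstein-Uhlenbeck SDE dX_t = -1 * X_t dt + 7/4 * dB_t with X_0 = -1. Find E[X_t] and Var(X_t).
E[X_t] = -exp(-t); Var(X_t) = 49/32 - 49*exp(-2*t)/32

The OU SDE dX = -theta X dt + sigma dB admits the integrating factor exp(theta t): d(exp(theta t) X_t) = sigma exp(theta t) dB_t. Integrating from 0 to t:
  X_t = x_0 * exp(-theta t) + sigma * int_0^t exp(-theta (t-s)) dB_s.
The Itô integral has mean 0 and (by the Itô isometry) variance sigma^2 * int_0^t exp(-2 theta (t - s)) ds = sigma^2 * (1 - exp(-2 theta t)) / (2 theta).
With theta = 1, sigma = 7/4, x_0 = -1:
  E[X_t] = -1 * exp(-1 t) = -exp(-t)
  Var(X_t) = (7/4)^2 * (1 - exp(-2*1 t)) / (2 * 1) = 49/32 - 49*exp(-2*t)/32.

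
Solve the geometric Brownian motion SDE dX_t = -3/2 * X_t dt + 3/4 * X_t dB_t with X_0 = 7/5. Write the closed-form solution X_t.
X_t = 7/5 * exp((-57/32) * t + (3/4) * B_t)

For GBM dX = mu X dt + sigma X dB with X_0 = x_0, apply Itô to Y = log X: dY = (mu - sigma^2/2) dt + sigma dB, so Y_t = log(x_0) + (mu - sigma^2/2) t + sigma B_t and hence X_t = x_0 * exp((mu - sigma^2/2) t + sigma B_t).
With mu = -3/2, sigma = 3/4, x_0 = 7/5, this gives:
  X_t = 7/5 * exp((-57/32) * t + (3/4) * B_t).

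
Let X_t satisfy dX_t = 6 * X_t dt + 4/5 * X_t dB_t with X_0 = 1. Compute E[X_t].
E[X_t] = exp(6*t)

For GBM dX = mu X dt + sigma X dB with X_0 = x_0, apply Itô to Y = log X: dY = (mu - sigma^2/2) dt + sigma dB, so Y_t = log(x_0) + (mu - sigma^2/2) t + sigma B_t and hence X_t = x_0 * exp((mu - sigma^2/2) t + sigma B_t).
With mu = 6, sigma = 4/5, x_0 = 1, this gives:
  X_t = 1 * exp((142/25) * t + (4/5) * B_t).
Since sigma*B_t ~ Normal(0, sigma^2 t), E[exp(sigma*B_t)] = exp(sigma^2 t / 2); so E[X_t] = x_0 * exp((mu - sigma^2/2) t) * exp(sigma^2 t / 2) = x_0 * exp(mu t) = exp(6*t).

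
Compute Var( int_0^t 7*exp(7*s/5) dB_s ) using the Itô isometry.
Var = 35*exp(14*t/5)/2 - 35/2

The Itô integral of a deterministic integrand f(s) has mean 0 because each increment f(s) * (B_{s+ds} - B_s) has mean 0. By the Itô isometry:
  Var( int_0^t f(s) dB_s ) = E[ (int_0^t f(s) dB_s)^2 ] = int_0^t f(s)^2 ds.
Here f(s) = 7*exp(7*s/5), so f(s)^2 = 49*exp(14*s/5). Integrate:
  int_0^t (49*exp(14*s/5)) ds = 35*exp(14*t/5)/2 - 35/2.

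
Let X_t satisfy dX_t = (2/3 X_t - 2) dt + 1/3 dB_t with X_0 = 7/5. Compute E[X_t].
E[X_t] = 3 - 8*exp(2*t/3)/5

Taking expectations and using E[dB_t] = 0, the mean m(t) = E[X_t] satisfies the ODE m'(t) = a m(t) + b with m(0) = x_0. With a = 2/3, b = -2, x_0 = 7/5, the solution is
  m(t) = x_0 * exp(a t) + (b/a) * (exp(a t) - 1)
       = (7/5) * exp((2/3) t) + ((-2)/(2/3)) * (exp((2/3) t) - 1)
       = 3 - 8*exp(2*t/3)/5.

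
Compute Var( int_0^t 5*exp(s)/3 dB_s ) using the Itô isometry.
Var = 25*exp(2*t)/18 - 25/18

The Itô integral of a deterministic integrand f(s) has mean 0 because each increment f(s) * (B_{s+ds} - B_s) has mean 0. By the Itô isometry:
  Var( int_0^t f(s) dB_s ) = E[ (int_0^t f(s) dB_s)^2 ] = int_0^t f(s)^2 ds.
Here f(s) = 5*exp(s)/3, so f(s)^2 = 25*exp(2*s)/9. Integrate:
  int_0^t (25*exp(2*s)/9) ds = 25*exp(2*t)/18 - 25/18.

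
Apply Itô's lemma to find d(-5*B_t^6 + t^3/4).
d(-5*B_t^6 + t^3/4) = (-75*B_t^4 + 3*t^2/4) dt + (-30*B_t^5) dB_t

Itô's formula for f(t, x): d f(t, B_t) = (f_t + (1/2) f_xx) dt + f_x dB_t. Compute partials of f(t, x) = t^3/4 - 5*x^6:
  f_t(t,x)  = 3*t^2/4
  f_x(t,x)  = -30*x^5
  f_xx(t,x) = -150*x^4
Assemble drift = f_t + (1/2) f_xx = 3*t^2/4 - 75*x^4 and diffusion = f_x = -30*x^5. Substituting x = B_t:
  d(-5*B_t^6 + t^3/4) = (-75*B_t^4 + 3*t^2/4) dt + (-30*B_t^5) dB_t.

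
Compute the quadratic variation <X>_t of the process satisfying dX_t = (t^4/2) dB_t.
<X>_t = t^9/36

For an Itô process dX_t = a(t) dt + b(t) dB_t, the quadratic variation is <X>_t = int_0^t b(s)^2 ds (the drift term does not contribute). Here b(s) = s^4/2, so
  b(s)^2 = s^8/4.
Integrating from 0 to t:
  <X>_t = int_0^t (s^8/4) ds = t^9/36.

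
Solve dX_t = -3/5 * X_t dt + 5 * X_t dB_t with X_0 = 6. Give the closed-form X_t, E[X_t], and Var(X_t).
X_t = 6 * exp((-131/10) t + (5) B_t); E[X_t] = 6*exp(-3*t/5); Var(X_t) = (36*exp(25*t) - 36)*exp(-6*t/5)

For GBM dX = mu X dt + sigma X dB with X_0 = x_0, apply Itô to Y = log X: dY = (mu - sigma^2/2) dt + sigma dB, so Y_t = log(x_0) + (mu - sigma^2/2) t + sigma B_t and hence X_t = x_0 * exp((mu - sigma^2/2) t + sigma B_t).
With mu = -3/5, sigma = 5, x_0 = 6, this gives:
  X_t = 6 * exp((-131/10) * t + (5) * B_t).
Since sigma*B_t ~ Normal(0, sigma^2 t), E[exp(sigma*B_t)] = exp(sigma^2 t / 2); so E[X_t] = x_0 * exp((mu - sigma^2/2) t) * exp(sigma^2 t / 2) = x_0 * exp(mu t) = 6*exp(-3*t/5).
Var(X_t) = E[X_t^2] - (E[X_t])^2 = x_0^2 * exp(2 mu t) * (exp(sigma^2 t) - 1) = (36*exp(25*t) - 36)*exp(-6*t/5).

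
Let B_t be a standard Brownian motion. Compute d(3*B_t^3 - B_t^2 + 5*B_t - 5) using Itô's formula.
d(3*B_t^3 - B_t^2 + 5*B_t - 5) = (9*B_t - 1) dt + (9*B_t^2 - 2*B_t + 5) dB_t

Itô's formula for f(B_t) gives d f(B_t) = f'(B_t) dB_t + (1/2) f''(B_t) dt. Compute derivatives of f(x) = 3*x^3 - x^2 + 5*x - 5:
  f'(x)  = 9*x^2 - 2*x + 5
  f''(x) = 18*x - 2
Substitute x = B_t and multiply the f'' term by 1/2:
  drift     = (1/2) * (18*x - 2) evaluated at B_t = 9*B_t - 1
  diffusion = (9*x^2 - 2*x + 5) evaluated at B_t = 9*B_t^2 - 2*B_t + 5
Therefore d(3*B_t^3 - B_t^2 + 5*B_t - 5) = (9*B_t - 1) dt + (9*B_t^2 - 2*B_t + 5) dB_t.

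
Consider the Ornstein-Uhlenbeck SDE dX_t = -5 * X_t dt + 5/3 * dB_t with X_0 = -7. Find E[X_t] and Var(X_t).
E[X_t] = -7*exp(-5*t); Var(X_t) = 5/18 - 5*exp(-10*t)/18

The OU SDE dX = -theta X dt + sigma dB admits the integrating factor exp(theta t): d(exp(theta t) X_t) = sigma exp(theta t) dB_t. Integrating from 0 to t:
  X_t = x_0 * exp(-theta t) + sigma * int_0^t exp(-theta (t-s)) dB_s.
The Itô integral has mean 0 and (by the Itô isometry) variance sigma^2 * int_0^t exp(-2 theta (t - s)) ds = sigma^2 * (1 - exp(-2 theta t)) / (2 theta).
With theta = 5, sigma = 5/3, x_0 = -7:
  E[X_t] = -7 * exp(-5 t) = -7*exp(-5*t)
  Var(X_t) = (5/3)^2 * (1 - exp(-2*5 t)) / (2 * 5) = 5/18 - 5*exp(-10*t)/18.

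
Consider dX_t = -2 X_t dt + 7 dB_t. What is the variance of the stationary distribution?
lim Var(X_t) = 49/4

The OU SDE dX = -theta X dt + sigma dB admits the integrating factor exp(theta t): d(exp(theta t) X_t) = sigma exp(theta t) dB_t. Integrating from 0 to t gives X_t = x_0 * exp(-theta t) + sigma * int_0^t exp(-theta (t-s)) dB_s for any initial x_0. The Itô integral has variance (by the Itô isometry) sigma^2 * int_0^t exp(-2 theta (t - s)) ds = sigma^2 * (1 - exp(-2 theta t)) / (2 theta), independent of x_0.
With theta = 2, sigma = 7:
  Var(X_t) = (7)^2 * (1 - exp(-2*2 t)) / (2 * 2) = 49/4 - 49*exp(-4*t)/4.
As t -> infinity, exp(-2*2 t) -> 0, so the stationary variance is sigma^2 / (2 theta) = 49/4.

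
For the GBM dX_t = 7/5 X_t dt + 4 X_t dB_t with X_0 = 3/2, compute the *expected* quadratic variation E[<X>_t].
E[<X>_t] = 90*exp(94*t/5)/47 - 90/47

<X>_t = int_0^t (4 * X_s)^2 ds. Taking expectation inside the integral: E[<X>_t] = 4^2 * int_0^t E[X_s^2] ds. For GBM, E[X_s^2] = x_0^2 * exp((2 mu + sigma^2) s). Integrating:
  E[<X>_t] = 4^2 * (3/2)^2 * (exp((2*(7/5) + 4^2) t) - 1) / (2*(7/5) + 4^2)
           = 4^2 * (3/2)^2 * (exp((94/5) t) - 1) / (94/5) = 90*exp(94*t/5)/47 - 90/47.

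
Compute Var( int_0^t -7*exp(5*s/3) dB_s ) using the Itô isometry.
Var = 147*exp(10*t/3)/10 - 147/10

The Itô integral of a deterministic integrand f(s) has mean 0 because each increment f(s) * (B_{s+ds} - B_s) has mean 0. By the Itô isometry:
  Var( int_0^t f(s) dB_s ) = E[ (int_0^t f(s) dB_s)^2 ] = int_0^t f(s)^2 ds.
Here f(s) = -7*exp(5*s/3), so f(s)^2 = 49*exp(10*s/3). Integrate:
  int_0^t (49*exp(10*s/3)) ds = 147*exp(10*t/3)/10 - 147/10.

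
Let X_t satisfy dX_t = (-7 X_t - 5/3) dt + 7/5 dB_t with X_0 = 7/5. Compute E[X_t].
E[X_t] = -5/21 + 172*exp(-7*t)/105

Taking expectations and using E[dB_t] = 0, the mean m(t) = E[X_t] satisfies the ODE m'(t) = a m(t) + b with m(0) = x_0. With a = -7, b = -5/3, x_0 = 7/5, the solution is
  m(t) = x_0 * exp(a t) + (b/a) * (exp(a t) - 1)
       = (7/5) * exp((-7) t) + ((-5/3)/(-7)) * (exp((-7) t) - 1)
       = -5/21 + 172*exp(-7*t)/105.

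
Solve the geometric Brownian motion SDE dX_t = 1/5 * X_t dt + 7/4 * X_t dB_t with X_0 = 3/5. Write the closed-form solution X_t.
X_t = 3/5 * exp((-213/160) * t + (7/4) * B_t)

For GBM dX = mu X dt + sigma X dB with X_0 = x_0, apply Itô to Y = log X: dY = (mu - sigma^2/2) dt + sigma dB, so Y_t = log(x_0) + (mu - sigma^2/2) t + sigma B_t and hence X_t = x_0 * exp((mu - sigma^2/2) t + sigma B_t).
With mu = 1/5, sigma = 7/4, x_0 = 3/5, this gives:
  X_t = 3/5 * exp((-213/160) * t + (7/4) * B_t).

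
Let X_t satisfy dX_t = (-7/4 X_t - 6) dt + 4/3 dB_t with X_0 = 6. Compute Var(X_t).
Var(X_t) = 32/63 - 32*exp(-7*t/2)/63

The variance V(t) = Var(X_t) satisfies V'(t) = 2 a V(t) + c^2 with V(0) = 0 (drift coefficient is linear in X, diffusion is constant). With a = -7/4, c = 4/3, the solution is
  V(t) = (c^2 / (2 a)) * (exp(2 a t) - 1)
       = ((4/3)^2 / (2*(-7/4))) * (exp((-7/2) t) - 1)
       = 32/63 - 32*exp(-7*t/2)/63.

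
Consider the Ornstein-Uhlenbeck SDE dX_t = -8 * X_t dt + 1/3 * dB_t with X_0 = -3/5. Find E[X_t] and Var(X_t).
E[X_t] = -3*exp(-8*t)/5; Var(X_t) = 1/144 - exp(-16*t)/144

The OU SDE dX = -theta X dt + sigma dB admits the integrating factor exp(theta t): d(exp(theta t) X_t) = sigma exp(theta t) dB_t. Integrating from 0 to t:
  X_t = x_0 * exp(-theta t) + sigma * int_0^t exp(-theta (t-s)) dB_s.
The Itô integral has mean 0 and (by the Itô isometry) variance sigma^2 * int_0^t exp(-2 theta (t - s)) ds = sigma^2 * (1 - exp(-2 theta t)) / (2 theta).
With theta = 8, sigma = 1/3, x_0 = -3/5:
  E[X_t] = -3/5 * exp(-8 t) = -3*exp(-8*t)/5
  Var(X_t) = (1/3)^2 * (1 - exp(-2*8 t)) / (2 * 8) = 1/144 - exp(-16*t)/144.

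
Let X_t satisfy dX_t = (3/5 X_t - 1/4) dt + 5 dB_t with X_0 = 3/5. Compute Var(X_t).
Var(X_t) = 125*exp(6*t/5)/6 - 125/6

The variance V(t) = Var(X_t) satisfies V'(t) = 2 a V(t) + c^2 with V(0) = 0 (drift coefficient is linear in X, diffusion is constant). With a = 3/5, c = 5, the solution is
  V(t) = (c^2 / (2 a)) * (exp(2 a t) - 1)
       = (5^2 / (2*(3/5))) * (exp((6/5) t) - 1)
       = 125*exp(6*t/5)/6 - 125/6.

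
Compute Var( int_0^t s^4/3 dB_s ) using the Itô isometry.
Var = t^9/81

The Itô integral of a deterministic integrand f(s) has mean 0 because each increment f(s) * (B_{s+ds} - B_s) has mean 0. By the Itô isometry:
  Var( int_0^t f(s) dB_s ) = E[ (int_0^t f(s) dB_s)^2 ] = int_0^t f(s)^2 ds.
Here f(s) = s^4/3, so f(s)^2 = s^8/9. Integrate:
  int_0^t (s^8/9) ds = t^9/81.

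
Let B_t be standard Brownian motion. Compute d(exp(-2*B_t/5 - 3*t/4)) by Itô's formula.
d(exp(-2*B_t/5 - 3*t/4)) = (-67*exp(-2*B_t/5 - 3*t/4)/100) dt + (-2*exp(-2*B_t/5 - 3*t/4)/5) dB_t

Itô's formula for f(t, x): d f(t, B_t) = (f_t + (1/2) f_xx) dt + f_x dB_t. Compute partials of f(t, x) = exp(-3*t/4 - 2*x/5):
  f_t(t,x)  = -3*exp(-3*t/4 - 2*x/5)/4
  f_x(t,x)  = -2*exp(-3*t/4 - 2*x/5)/5
  f_xx(t,x) = 4*exp(-3*t/4 - 2*x/5)/25
Assemble drift = f_t + (1/2) f_xx = -67*exp(-3*t/4 - 2*x/5)/100 and diffusion = f_x = -2*exp(-3*t/4 - 2*x/5)/5. Substituting x = B_t:
  d(exp(-2*B_t/5 - 3*t/4)) = (-67*exp(-2*B_t/5 - 3*t/4)/100) dt + (-2*exp(-2*B_t/5 - 3*t/4)/5) dB_t.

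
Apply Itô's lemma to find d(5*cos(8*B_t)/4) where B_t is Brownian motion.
d(5*cos(8*B_t)/4) = (-40*cos(8*B_t)) dt + (-10*sin(8*B_t)) dB_t

Itô's formula for f(B_t) gives d f(B_t) = f'(B_t) dB_t + (1/2) f''(B_t) dt. Compute derivatives of f(x) = 5*cos(8*x)/4:
  f'(x)  = -10*sin(8*x)
  f''(x) = -80*cos(8*x)
Substitute x = B_t and multiply the f'' term by 1/2:
  drift     = (1/2) * (-80*cos(8*x)) evaluated at B_t = -40*cos(8*B_t)
  diffusion = (-10*sin(8*x)) evaluated at B_t = -10*sin(8*B_t)
Therefore d(5*cos(8*B_t)/4) = (-40*cos(8*B_t)) dt + (-10*sin(8*B_t)) dB_t.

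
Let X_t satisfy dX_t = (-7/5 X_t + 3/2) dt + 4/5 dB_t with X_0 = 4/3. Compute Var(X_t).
Var(X_t) = 8/35 - 8*exp(-14*t/5)/35

The variance V(t) = Var(X_t) satisfies V'(t) = 2 a V(t) + c^2 with V(0) = 0 (drift coefficient is linear in X, diffusion is constant). With a = -7/5, c = 4/5, the solution is
  V(t) = (c^2 / (2 a)) * (exp(2 a t) - 1)
       = ((4/5)^2 / (2*(-7/5))) * (exp((-14/5) t) - 1)
       = 8/35 - 8*exp(-14*t/5)/35.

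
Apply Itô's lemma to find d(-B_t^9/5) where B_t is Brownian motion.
d(-B_t^9/5) = (-36*B_t^7/5) dt + (-9*B_t^8/5) dB_t

Itô's formula for f(B_t) gives d f(B_t) = f'(B_t) dB_t + (1/2) f''(B_t) dt. Compute derivatives of f(x) = -x^9/5:
  f'(x)  = -9*x^8/5
  f''(x) = -72*x^7/5
Substitute x = B_t and multiply the f'' term by 1/2:
  drift     = (1/2) * (-72*x^7/5) evaluated at B_t = -36*B_t^7/5
  diffusion = (-9*x^8/5) evaluated at B_t = -9*B_t^8/5
Therefore d(-B_t^9/5) = (-36*B_t^7/5) dt + (-9*B_t^8/5) dB_t.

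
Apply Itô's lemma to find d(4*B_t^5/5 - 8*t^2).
d(4*B_t^5/5 - 8*t^2) = (8*B_t^3 - 16*t) dt + (4*B_t^4) dB_t

Itô's formula for f(t, x): d f(t, B_t) = (f_t + (1/2) f_xx) dt + f_x dB_t. Compute partials of f(t, x) = -8*t^2 + 4*x^5/5:
  f_t(t,x)  = -16*t
  f_x(t,x)  = 4*x^4
  f_xx(t,x) = 16*x^3
Assemble drift = f_t + (1/2) f_xx = -16*t + 8*x^3 and diffusion = f_x = 4*x^4. Substituting x = B_t:
  d(4*B_t^5/5 - 8*t^2) = (8*B_t^3 - 16*t) dt + (4*B_t^4) dB_t.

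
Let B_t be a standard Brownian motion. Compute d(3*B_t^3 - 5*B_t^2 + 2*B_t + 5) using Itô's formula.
d(3*B_t^3 - 5*B_t^2 + 2*B_t + 5) = (9*B_t - 5) dt + (9*B_t^2 - 10*B_t + 2) dB_t

Itô's formula for f(B_t) gives d f(B_t) = f'(B_t) dB_t + (1/2) f''(B_t) dt. Compute derivatives of f(x) = 3*x^3 - 5*x^2 + 2*x + 5:
  f'(x)  = 9*x^2 - 10*x + 2
  f''(x) = 18*x - 10
Substitute x = B_t and multiply the f'' term by 1/2:
  drift     = (1/2) * (18*x - 10) evaluated at B_t = 9*B_t - 5
  diffusion = (9*x^2 - 10*x + 2) evaluated at B_t = 9*B_t^2 - 10*B_t + 2
Therefore d(3*B_t^3 - 5*B_t^2 + 2*B_t + 5) = (9*B_t - 5) dt + (9*B_t^2 - 10*B_t + 2) dB_t.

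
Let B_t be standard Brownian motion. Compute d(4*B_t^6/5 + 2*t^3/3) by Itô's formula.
d(4*B_t^6/5 + 2*t^3/3) = (12*B_t^4 + 2*t^2) dt + (24*B_t^5/5) dB_t

Itô's formula for f(t, x): d f(t, B_t) = (f_t + (1/2) f_xx) dt + f_x dB_t. Compute partials of f(t, x) = 2*t^3/3 + 4*x^6/5:
  f_t(t,x)  = 2*t^2
  f_x(t,x)  = 24*x^5/5
  f_xx(t,x) = 24*x^4
Assemble drift = f_t + (1/2) f_xx = 2*t^2 + 12*x^4 and diffusion = f_x = 24*x^5/5. Substituting x = B_t:
  d(4*B_t^6/5 + 2*t^3/3) = (12*B_t^4 + 2*t^2) dt + (24*B_t^5/5) dB_t.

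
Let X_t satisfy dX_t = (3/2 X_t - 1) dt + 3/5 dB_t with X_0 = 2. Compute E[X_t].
E[X_t] = 4*exp(3*t/2)/3 + 2/3

Taking expectations and using E[dB_t] = 0, the mean m(t) = E[X_t] satisfies the ODE m'(t) = a m(t) + b with m(0) = x_0. With a = 3/2, b = -1, x_0 = 2, the solution is
  m(t) = x_0 * exp(a t) + (b/a) * (exp(a t) - 1)
       = 2 * exp((3/2) t) + ((-1)/(3/2)) * (exp((3/2) t) - 1)
       = 4*exp(3*t/2)/3 + 2/3.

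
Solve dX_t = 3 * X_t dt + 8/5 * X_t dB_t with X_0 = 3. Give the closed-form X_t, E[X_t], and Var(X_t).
X_t = 3 * exp((43/25) t + (8/5) B_t); E[X_t] = 3*exp(3*t); Var(X_t) = 9*(exp(64*t/25) - 1)*exp(6*t)

For GBM dX = mu X dt + sigma X dB with X_0 = x_0, apply Itô to Y = log X: dY = (mu - sigma^2/2) dt + sigma dB, so Y_t = log(x_0) + (mu - sigma^2/2) t + sigma B_t and hence X_t = x_0 * exp((mu - sigma^2/2) t + sigma B_t).
With mu = 3, sigma = 8/5, x_0 = 3, this gives:
  X_t = 3 * exp((43/25) * t + (8/5) * B_t).
Since sigma*B_t ~ Normal(0, sigma^2 t), E[exp(sigma*B_t)] = exp(sigma^2 t / 2); so E[X_t] = x_0 * exp((mu - sigma^2/2) t) * exp(sigma^2 t / 2) = x_0 * exp(mu t) = 3*exp(3*t).
Var(X_t) = E[X_t^2] - (E[X_t])^2 = x_0^2 * exp(2 mu t) * (exp(sigma^2 t) - 1) = 9*(exp(64*t/25) - 1)*exp(6*t).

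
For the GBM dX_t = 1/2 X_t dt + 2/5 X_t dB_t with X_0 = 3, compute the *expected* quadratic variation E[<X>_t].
E[<X>_t] = 36*exp(29*t/25)/29 - 36/29

<X>_t = int_0^t ((2/5) * X_s)^2 ds. Taking expectation inside the integral: E[<X>_t] = (2/5)^2 * int_0^t E[X_s^2] ds. For GBM, E[X_s^2] = x_0^2 * exp((2 mu + sigma^2) s). Integrating:
  E[<X>_t] = (2/5)^2 * 3^2 * (exp((2*(1/2) + (2/5)^2) t) - 1) / (2*(1/2) + (2/5)^2)
           = (2/5)^2 * 3^2 * (exp((29/25) t) - 1) / (29/25) = 36*exp(29*t/25)/29 - 36/29.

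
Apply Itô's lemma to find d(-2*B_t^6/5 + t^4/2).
d(-2*B_t^6/5 + t^4/2) = (-6*B_t^4 + 2*t^3) dt + (-12*B_t^5/5) dB_t

Itô's formula for f(t, x): d f(t, B_t) = (f_t + (1/2) f_xx) dt + f_x dB_t. Compute partials of f(t, x) = t^4/2 - 2*x^6/5:
  f_t(t,x)  = 2*t^3
  f_x(t,x)  = -12*x^5/5
  f_xx(t,x) = -12*x^4
Assemble drift = f_t + (1/2) f_xx = 2*t^3 - 6*x^4 and diffusion = f_x = -12*x^5/5. Substituting x = B_t:
  d(-2*B_t^6/5 + t^4/2) = (-6*B_t^4 + 2*t^3) dt + (-12*B_t^5/5) dB_t.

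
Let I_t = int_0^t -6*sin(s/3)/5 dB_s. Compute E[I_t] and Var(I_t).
E[I_t] = 0; Var(I_t) = 18*t/25 - 27*sin(2*t/3)/25

The Itô integral of a deterministic integrand f(s) has mean 0 because each increment f(s) * (B_{s+ds} - B_s) has mean 0. By the Itô isometry:
  Var( int_0^t f(s) dB_s ) = E[ (int_0^t f(s) dB_s)^2 ] = int_0^t f(s)^2 ds.
Here f(s) = -6*sin(s/3)/5, so f(s)^2 = 36*sin(s/3)^2/25. Integrate:
  int_0^t (36*sin(s/3)^2/25) ds = 18*t/25 - 27*sin(2*t/3)/25.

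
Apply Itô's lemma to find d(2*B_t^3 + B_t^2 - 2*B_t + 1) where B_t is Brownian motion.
d(2*B_t^3 + B_t^2 - 2*B_t + 1) = (6*B_t + 1) dt + (6*B_t^2 + 2*B_t - 2) dB_t

Itô's formula for f(B_t) gives d f(B_t) = f'(B_t) dB_t + (1/2) f''(B_t) dt. Compute derivatives of f(x) = 2*x^3 + x^2 - 2*x + 1:
  f'(x)  = 6*x^2 + 2*x - 2
  f''(x) = 12*x + 2
Substitute x = B_t and multiply the f'' term by 1/2:
  drift     = (1/2) * (12*x + 2) evaluated at B_t = 6*B_t + 1
  diffusion = (6*x^2 + 2*x - 2) evaluated at B_t = 6*B_t^2 + 2*B_t - 2
Therefore d(2*B_t^3 + B_t^2 - 2*B_t + 1) = (6*B_t + 1) dt + (6*B_t^2 + 2*B_t - 2) dB_t.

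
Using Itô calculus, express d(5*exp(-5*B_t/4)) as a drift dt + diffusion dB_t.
d(5*exp(-5*B_t/4)) = (125*exp(-5*B_t/4)/32) dt + (-25*exp(-5*B_t/4)/4) dB_t

Itô's formula for f(B_t) gives d f(B_t) = f'(B_t) dB_t + (1/2) f''(B_t) dt. Compute derivatives of f(x) = 5*exp(-5*x/4):
  f'(x)  = -25*exp(-5*x/4)/4
  f''(x) = 125*exp(-5*x/4)/16
Substitute x = B_t and multiply the f'' term by 1/2:
  drift     = (1/2) * (125*exp(-5*x/4)/16) evaluated at B_t = 125*exp(-5*B_t/4)/32
  diffusion = (-25*exp(-5*x/4)/4) evaluated at B_t = -25*exp(-5*B_t/4)/4
Therefore d(5*exp(-5*B_t/4)) = (125*exp(-5*B_t/4)/32) dt + (-25*exp(-5*B_t/4)/4) dB_t.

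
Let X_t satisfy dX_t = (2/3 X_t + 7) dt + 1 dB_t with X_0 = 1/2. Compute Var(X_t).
Var(X_t) = 3*exp(4*t/3)/4 - 3/4

The variance V(t) = Var(X_t) satisfies V'(t) = 2 a V(t) + c^2 with V(0) = 0 (drift coefficient is linear in X, diffusion is constant). With a = 2/3, c = 1, the solution is
  V(t) = (c^2 / (2 a)) * (exp(2 a t) - 1)
       = (1^2 / (2*(2/3))) * (exp((4/3) t) - 1)
       = 3*exp(4*t/3)/4 - 3/4.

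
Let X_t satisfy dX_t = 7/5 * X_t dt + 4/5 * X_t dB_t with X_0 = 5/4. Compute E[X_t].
E[X_t] = 5*exp(7*t/5)/4

For GBM dX = mu X dt + sigma X dB with X_0 = x_0, apply Itô to Y = log X: dY = (mu - sigma^2/2) dt + sigma dB, so Y_t = log(x_0) + (mu - sigma^2/2) t + sigma B_t and hence X_t = x_0 * exp((mu - sigma^2/2) t + sigma B_t).
With mu = 7/5, sigma = 4/5, x_0 = 5/4, this gives:
  X_t = 5/4 * exp((27/25) * t + (4/5) * B_t).
Since sigma*B_t ~ Normal(0, sigma^2 t), E[exp(sigma*B_t)] = exp(sigma^2 t / 2); so E[X_t] = x_0 * exp((mu - sigma^2/2) t) * exp(sigma^2 t / 2) = x_0 * exp(mu t) = 5*exp(7*t/5)/4.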